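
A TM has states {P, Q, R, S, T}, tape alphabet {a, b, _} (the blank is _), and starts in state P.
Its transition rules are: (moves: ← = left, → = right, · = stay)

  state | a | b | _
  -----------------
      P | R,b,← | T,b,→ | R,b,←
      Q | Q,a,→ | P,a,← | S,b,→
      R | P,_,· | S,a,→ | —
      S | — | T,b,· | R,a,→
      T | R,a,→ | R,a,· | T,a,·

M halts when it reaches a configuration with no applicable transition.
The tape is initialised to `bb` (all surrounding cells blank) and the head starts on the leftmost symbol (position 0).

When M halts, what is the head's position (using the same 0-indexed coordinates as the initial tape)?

state=P head=0 tape=_[b]b   (P,b)→(T,b,→)
state=T head=1 tape=_b[b]   (T,b)→(R,a,·)
state=R head=1 tape=_b[a]   (R,a)→(P,_,·)
state=P head=1 tape=_b[_]   (P,_)→(R,b,←)
state=R head=0 tape=_[b]b   (R,b)→(S,a,→)
state=S head=1 tape=_a[b]   (S,b)→(T,b,·)
state=T head=1 tape=_a[b]   (T,b)→(R,a,·)
state=R head=1 tape=_a[a]   (R,a)→(P,_,·)
state=P head=1 tape=_a[_]   (P,_)→(R,b,←)
state=R head=0 tape=_[a]b   (R,a)→(P,_,·)
state=P head=0 tape=_[_]b   (P,_)→(R,b,←)
state=R head=-1 tape=[_]bb
At halt the head is at cell -1.

-1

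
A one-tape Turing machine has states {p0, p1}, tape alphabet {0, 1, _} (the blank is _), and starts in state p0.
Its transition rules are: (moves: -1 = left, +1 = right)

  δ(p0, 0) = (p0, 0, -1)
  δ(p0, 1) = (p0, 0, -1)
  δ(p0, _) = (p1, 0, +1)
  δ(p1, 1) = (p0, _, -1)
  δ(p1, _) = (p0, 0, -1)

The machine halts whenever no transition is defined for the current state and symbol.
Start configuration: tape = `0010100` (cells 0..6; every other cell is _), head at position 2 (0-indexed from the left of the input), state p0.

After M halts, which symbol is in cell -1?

0

p0 | _00[1]0100   read 1 → write 0, move -1, go to p0
p0 | _0[0]00100   read 0 → write 0, move -1, go to p0
p0 | _[0]000100   read 0 → write 0, move -1, go to p0
p0 | [_]0000100   read _ → write 0, move +1, go to p1
p1 | 0[0]000100
Cell -1 holds 0 when M halts.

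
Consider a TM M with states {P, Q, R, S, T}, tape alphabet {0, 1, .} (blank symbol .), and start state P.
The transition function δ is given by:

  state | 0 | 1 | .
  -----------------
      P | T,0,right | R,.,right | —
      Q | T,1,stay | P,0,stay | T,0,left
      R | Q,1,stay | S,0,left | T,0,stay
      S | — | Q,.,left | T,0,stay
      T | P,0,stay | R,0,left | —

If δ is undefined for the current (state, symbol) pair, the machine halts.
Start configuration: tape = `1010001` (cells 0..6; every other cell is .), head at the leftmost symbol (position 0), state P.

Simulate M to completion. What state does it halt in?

P | [1]010001.   read 1 → write ., move right, go to R
R | .[0]10001.   read 0 → write 1, move stay, go to Q
Q | .[1]10001.   read 1 → write 0, move stay, go to P
P | .[0]10001.   read 0 → write 0, move right, go to T
T | .0[1]0001.   read 1 → write 0, move left, go to R
R | .[0]00001.   read 0 → write 1, move stay, go to Q
Q | .[1]00001.   read 1 → write 0, move stay, go to P
P | .[0]00001.   read 0 → write 0, move right, go to T
T | .0[0]0001.   read 0 → write 0, move stay, go to P
P | .0[0]0001.   read 0 → write 0, move right, go to T
T | .00[0]001.   read 0 → write 0, move stay, go to P
P | .00[0]001.   read 0 → write 0, move right, go to T
T | .000[0]01.   read 0 → write 0, move stay, go to P
P | .000[0]01.   read 0 → write 0, move right, go to T
T | .0000[0]1.   read 0 → write 0, move stay, go to P
P | .0000[0]1.   read 0 → write 0, move right, go to T
T | .00000[1].   read 1 → write 0, move left, go to R
R | .0000[0]0.   read 0 → write 1, move stay, go to Q
Q | .0000[1]0.   read 1 → write 0, move stay, go to P
P | .0000[0]0.   read 0 → write 0, move right, go to T
T | .00000[0].   read 0 → write 0, move stay, go to P
P | .00000[0].   read 0 → write 0, move right, go to T
T | .000000[.]
No transition is defined for (T, .); M halts in state T.

T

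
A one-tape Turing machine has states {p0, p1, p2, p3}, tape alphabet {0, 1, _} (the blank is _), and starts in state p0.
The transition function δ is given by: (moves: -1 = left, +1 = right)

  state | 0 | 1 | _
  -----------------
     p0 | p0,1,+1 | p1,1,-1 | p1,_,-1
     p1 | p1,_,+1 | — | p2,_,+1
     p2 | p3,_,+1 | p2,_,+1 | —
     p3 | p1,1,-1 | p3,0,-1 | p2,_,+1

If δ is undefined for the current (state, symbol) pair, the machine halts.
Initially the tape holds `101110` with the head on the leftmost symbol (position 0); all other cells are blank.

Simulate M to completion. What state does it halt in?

p2

state=p0 head=0 tape=_[1]01110_   (p0,1)→(p1,1,-1)
state=p1 head=-1 tape=[_]101110_   (p1,_)→(p2,_,+1)
state=p2 head=0 tape=_[1]01110_   (p2,1)→(p2,_,+1)
state=p2 head=1 tape=__[0]1110_   (p2,0)→(p3,_,+1)
state=p3 head=2 tape=___[1]110_   (p3,1)→(p3,0,-1)
state=p3 head=1 tape=__[_]0110_   (p3,_)→(p2,_,+1)
state=p2 head=2 tape=___[0]110_   (p2,0)→(p3,_,+1)
state=p3 head=3 tape=____[1]10_   (p3,1)→(p3,0,-1)
state=p3 head=2 tape=___[_]010_   (p3,_)→(p2,_,+1)
state=p2 head=3 tape=____[0]10_   (p2,0)→(p3,_,+1)
state=p3 head=4 tape=_____[1]0_   (p3,1)→(p3,0,-1)
state=p3 head=3 tape=____[_]00_   (p3,_)→(p2,_,+1)
state=p2 head=4 tape=_____[0]0_   (p2,0)→(p3,_,+1)
state=p3 head=5 tape=______[0]_   (p3,0)→(p1,1,-1)
state=p1 head=4 tape=_____[_]1_   (p1,_)→(p2,_,+1)
state=p2 head=5 tape=______[1]_   (p2,1)→(p2,_,+1)
state=p2 head=6 tape=_______[_]
No transition is defined for (p2, _); M halts in state p2.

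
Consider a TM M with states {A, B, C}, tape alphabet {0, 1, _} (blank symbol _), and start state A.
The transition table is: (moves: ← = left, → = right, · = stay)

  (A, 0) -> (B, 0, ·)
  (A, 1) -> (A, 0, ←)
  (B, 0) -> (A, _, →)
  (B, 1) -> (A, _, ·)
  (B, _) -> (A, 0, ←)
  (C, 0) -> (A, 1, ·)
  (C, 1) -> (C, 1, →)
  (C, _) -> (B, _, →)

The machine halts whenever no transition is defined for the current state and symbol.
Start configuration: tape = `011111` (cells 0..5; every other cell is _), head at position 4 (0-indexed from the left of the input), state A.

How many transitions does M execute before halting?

15

A | 0111[1]1   read 1 → write 0, move ←, go to A
A | 011[1]01   read 1 → write 0, move ←, go to A
A | 01[1]001   read 1 → write 0, move ←, go to A
A | 0[1]0001   read 1 → write 0, move ←, go to A
A | [0]00001   read 0 → write 0, move ·, go to B
B | [0]00001   read 0 → write _, move →, go to A
A | _[0]0001   read 0 → write 0, move ·, go to B
B | _[0]0001   read 0 → write _, move →, go to A
A | __[0]001   read 0 → write 0, move ·, go to B
B | __[0]001   read 0 → write _, move →, go to A
A | ___[0]01   read 0 → write 0, move ·, go to B
B | ___[0]01   read 0 → write _, move →, go to A
A | ____[0]1   read 0 → write 0, move ·, go to B
B | ____[0]1   read 0 → write _, move →, go to A
A | _____[1]   read 1 → write 0, move ←, go to A
A | ____[_]0
M halts after 15 transitions.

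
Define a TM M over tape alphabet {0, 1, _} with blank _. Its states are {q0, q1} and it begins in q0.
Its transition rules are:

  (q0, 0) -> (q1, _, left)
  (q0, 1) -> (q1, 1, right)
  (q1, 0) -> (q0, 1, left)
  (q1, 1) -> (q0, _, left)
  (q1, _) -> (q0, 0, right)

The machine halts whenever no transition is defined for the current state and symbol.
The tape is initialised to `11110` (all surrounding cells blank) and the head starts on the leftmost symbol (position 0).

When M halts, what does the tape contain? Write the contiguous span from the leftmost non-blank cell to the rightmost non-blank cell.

1010

q0 | [1]1110   read 1 → write 1, move right, go to q1
q1 | 1[1]110   read 1 → write _, move left, go to q0
q0 | [1]_110   read 1 → write 1, move right, go to q1
q1 | 1[_]110   read _ → write 0, move right, go to q0
q0 | 10[1]10   read 1 → write 1, move right, go to q1
q1 | 101[1]0   read 1 → write _, move left, go to q0
q0 | 10[1]_0   read 1 → write 1, move right, go to q1
q1 | 101[_]0   read _ → write 0, move right, go to q0
q0 | 1010[0]   read 0 → write _, move left, go to q1
q1 | 101[0]_   read 0 → write 1, move left, go to q0
q0 | 10[1]1_   read 1 → write 1, move right, go to q1
q1 | 101[1]_   read 1 → write _, move left, go to q0
q0 | 10[1]__   read 1 → write 1, move right, go to q1
q1 | 101[_]_   read _ → write 0, move right, go to q0
q0 | 1010[_]
The non-blank tape span at halt is 1010.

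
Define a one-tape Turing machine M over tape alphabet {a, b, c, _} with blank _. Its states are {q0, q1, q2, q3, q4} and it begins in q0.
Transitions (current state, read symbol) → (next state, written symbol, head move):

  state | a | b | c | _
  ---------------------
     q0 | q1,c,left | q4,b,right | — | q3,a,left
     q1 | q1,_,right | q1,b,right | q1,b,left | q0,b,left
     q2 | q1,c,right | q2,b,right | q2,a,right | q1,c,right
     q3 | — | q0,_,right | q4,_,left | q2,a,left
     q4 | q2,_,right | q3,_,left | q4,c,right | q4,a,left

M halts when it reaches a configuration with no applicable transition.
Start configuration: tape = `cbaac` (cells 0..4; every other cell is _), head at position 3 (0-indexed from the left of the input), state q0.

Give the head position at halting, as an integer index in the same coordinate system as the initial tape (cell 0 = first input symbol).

q0 | cba[a]c__   read a → write c, move left, go to q1
q1 | cb[a]cc__   read a → write _, move right, go to q1
q1 | cb_[c]c__   read c → write b, move left, go to q1
q1 | cb[_]bc__   read _ → write b, move left, go to q0
q0 | c[b]bbc__   read b → write b, move right, go to q4
q4 | cb[b]bc__   read b → write _, move left, go to q3
q3 | c[b]_bc__   read b → write _, move right, go to q0
q0 | c_[_]bc__   read _ → write a, move left, go to q3
q3 | c[_]abc__   read _ → write a, move left, go to q2
q2 | [c]aabc__   read c → write a, move right, go to q2
q2 | a[a]abc__   read a → write c, move right, go to q1
q1 | ac[a]bc__   read a → write _, move right, go to q1
q1 | ac_[b]c__   read b → write b, move right, go to q1
q1 | ac_b[c]__   read c → write b, move left, go to q1
q1 | ac_[b]b__   read b → write b, move right, go to q1
q1 | ac_b[b]__   read b → write b, move right, go to q1
q1 | ac_bb[_]_   read _ → write b, move left, go to q0
q0 | ac_b[b]b_   read b → write b, move right, go to q4
q4 | ac_bb[b]_   read b → write _, move left, go to q3
q3 | ac_b[b]__   read b → write _, move right, go to q0
q0 | ac_b_[_]_   read _ → write a, move left, go to q3
q3 | ac_b[_]a_   read _ → write a, move left, go to q2
q2 | ac_[b]aa_   read b → write b, move right, go to q2
q2 | ac_b[a]a_   read a → write c, move right, go to q1
q1 | ac_bc[a]_   read a → write _, move right, go to q1
q1 | ac_bc_[_]   read _ → write b, move left, go to q0
q0 | ac_bc[_]b   read _ → write a, move left, go to q3
q3 | ac_b[c]ab   read c → write _, move left, go to q4
q4 | ac_[b]_ab   read b → write _, move left, go to q3
q3 | ac[_]__ab   read _ → write a, move left, go to q2
q2 | a[c]a__ab   read c → write a, move right, go to q2
q2 | aa[a]__ab   read a → write c, move right, go to q1
q1 | aac[_]_ab   read _ → write b, move left, go to q0
q0 | aa[c]b_ab
At halt the head is at cell 2.

2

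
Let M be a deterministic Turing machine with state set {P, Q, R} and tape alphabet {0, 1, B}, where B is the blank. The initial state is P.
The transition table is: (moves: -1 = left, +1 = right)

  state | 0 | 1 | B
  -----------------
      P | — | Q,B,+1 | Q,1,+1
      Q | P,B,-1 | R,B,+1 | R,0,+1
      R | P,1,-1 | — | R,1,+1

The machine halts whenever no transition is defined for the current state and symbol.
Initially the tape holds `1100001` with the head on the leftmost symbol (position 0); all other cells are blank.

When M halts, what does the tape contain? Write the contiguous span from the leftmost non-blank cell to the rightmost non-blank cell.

1111B1

state=P head=0 tape=[1]100001   (P,1)→(Q,B,+1)
state=Q head=1 tape=B[1]00001   (Q,1)→(R,B,+1)
state=R head=2 tape=BB[0]0001   (R,0)→(P,1,-1)
state=P head=1 tape=B[B]10001   (P,B)→(Q,1,+1)
state=Q head=2 tape=B1[1]0001   (Q,1)→(R,B,+1)
state=R head=3 tape=B1B[0]001   (R,0)→(P,1,-1)
state=P head=2 tape=B1[B]1001   (P,B)→(Q,1,+1)
state=Q head=3 tape=B11[1]001   (Q,1)→(R,B,+1)
state=R head=4 tape=B11B[0]01   (R,0)→(P,1,-1)
state=P head=3 tape=B11[B]101   (P,B)→(Q,1,+1)
state=Q head=4 tape=B111[1]01   (Q,1)→(R,B,+1)
state=R head=5 tape=B111B[0]1   (R,0)→(P,1,-1)
state=P head=4 tape=B111[B]11   (P,B)→(Q,1,+1)
state=Q head=5 tape=B1111[1]1   (Q,1)→(R,B,+1)
state=R head=6 tape=B1111B[1]
The non-blank tape span at halt is 1111B1.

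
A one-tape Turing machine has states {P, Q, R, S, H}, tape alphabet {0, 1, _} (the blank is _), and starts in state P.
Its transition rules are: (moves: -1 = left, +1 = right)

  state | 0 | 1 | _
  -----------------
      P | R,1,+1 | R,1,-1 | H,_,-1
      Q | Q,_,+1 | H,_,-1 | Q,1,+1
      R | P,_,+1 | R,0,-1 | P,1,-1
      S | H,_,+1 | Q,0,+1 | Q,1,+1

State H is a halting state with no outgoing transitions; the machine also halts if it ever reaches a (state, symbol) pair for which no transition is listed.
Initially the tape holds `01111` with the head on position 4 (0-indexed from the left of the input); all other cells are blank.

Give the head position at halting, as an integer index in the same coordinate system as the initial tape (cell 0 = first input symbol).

-2

P | __0111[1]   read 1 → write 1, move -1, go to R
R | __011[1]1   read 1 → write 0, move -1, go to R
R | __01[1]01   read 1 → write 0, move -1, go to R
R | __0[1]001   read 1 → write 0, move -1, go to R
R | __[0]0001   read 0 → write _, move +1, go to P
P | ___[0]001   read 0 → write 1, move +1, go to R
R | ___1[0]01   read 0 → write _, move +1, go to P
P | ___1_[0]1   read 0 → write 1, move +1, go to R
R | ___1_1[1]   read 1 → write 0, move -1, go to R
R | ___1_[1]0   read 1 → write 0, move -1, go to R
R | ___1[_]00   read _ → write 1, move -1, go to P
P | ___[1]100   read 1 → write 1, move -1, go to R
R | __[_]1100   read _ → write 1, move -1, go to P
P | _[_]11100   read _ → write _, move -1, go to H
H | [_]_11100
At halt the head is at cell -2.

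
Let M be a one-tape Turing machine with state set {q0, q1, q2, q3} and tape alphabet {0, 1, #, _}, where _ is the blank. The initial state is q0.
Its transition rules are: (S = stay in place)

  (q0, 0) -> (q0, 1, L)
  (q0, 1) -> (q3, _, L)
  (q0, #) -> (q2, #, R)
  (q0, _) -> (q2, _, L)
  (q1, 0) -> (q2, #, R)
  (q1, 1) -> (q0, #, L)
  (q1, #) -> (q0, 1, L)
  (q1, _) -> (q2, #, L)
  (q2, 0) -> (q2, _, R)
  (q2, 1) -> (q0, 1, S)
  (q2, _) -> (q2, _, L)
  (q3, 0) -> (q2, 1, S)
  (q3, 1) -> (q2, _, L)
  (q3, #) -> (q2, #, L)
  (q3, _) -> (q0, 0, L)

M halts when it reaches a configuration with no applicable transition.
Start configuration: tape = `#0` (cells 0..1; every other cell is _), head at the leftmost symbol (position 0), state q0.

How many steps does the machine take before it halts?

4

q0 | [#]0_   read # → write #, move R, go to q2
q2 | #[0]_   read 0 → write _, move R, go to q2
q2 | #_[_]   read _ → write _, move L, go to q2
q2 | #[_]_   read _ → write _, move L, go to q2
q2 | [#]__
M halts after 4 transitions.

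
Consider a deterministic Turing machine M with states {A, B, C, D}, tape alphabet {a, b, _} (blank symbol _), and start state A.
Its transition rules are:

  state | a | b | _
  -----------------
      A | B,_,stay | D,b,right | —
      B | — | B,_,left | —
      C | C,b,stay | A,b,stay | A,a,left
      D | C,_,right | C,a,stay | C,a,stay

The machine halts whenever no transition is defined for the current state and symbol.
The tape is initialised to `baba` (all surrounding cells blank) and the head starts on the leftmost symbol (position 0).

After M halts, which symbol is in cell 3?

state=A head=0 tape=[b]aba_   (A,b)→(D,b,right)
state=D head=1 tape=b[a]ba_   (D,a)→(C,_,right)
state=C head=2 tape=b_[b]a_   (C,b)→(A,b,stay)
state=A head=2 tape=b_[b]a_   (A,b)→(D,b,right)
state=D head=3 tape=b_b[a]_   (D,a)→(C,_,right)
state=C head=4 tape=b_b_[_]   (C,_)→(A,a,left)
state=A head=3 tape=b_b[_]a
Cell 3 holds _ when M halts.

_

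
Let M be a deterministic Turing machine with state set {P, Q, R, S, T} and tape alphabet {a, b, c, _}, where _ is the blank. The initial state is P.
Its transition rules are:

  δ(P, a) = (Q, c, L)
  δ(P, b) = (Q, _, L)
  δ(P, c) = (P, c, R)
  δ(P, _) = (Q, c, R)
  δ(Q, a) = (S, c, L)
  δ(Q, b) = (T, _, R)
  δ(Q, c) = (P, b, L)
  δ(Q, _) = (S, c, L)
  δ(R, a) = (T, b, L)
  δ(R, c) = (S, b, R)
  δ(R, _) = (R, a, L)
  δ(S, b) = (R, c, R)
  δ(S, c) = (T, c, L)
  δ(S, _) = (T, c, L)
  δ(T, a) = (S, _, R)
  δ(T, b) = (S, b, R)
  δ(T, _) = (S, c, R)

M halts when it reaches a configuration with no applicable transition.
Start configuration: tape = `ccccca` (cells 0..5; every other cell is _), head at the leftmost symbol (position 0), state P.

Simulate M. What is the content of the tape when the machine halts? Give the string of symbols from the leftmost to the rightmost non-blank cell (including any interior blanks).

state=P head=0 tape=_[c]cccca   (P,c)→(P,c,R)
state=P head=1 tape=_c[c]ccca   (P,c)→(P,c,R)
state=P head=2 tape=_cc[c]cca   (P,c)→(P,c,R)
state=P head=3 tape=_ccc[c]ca   (P,c)→(P,c,R)
state=P head=4 tape=_cccc[c]a   (P,c)→(P,c,R)
state=P head=5 tape=_ccccc[a]   (P,a)→(Q,c,L)
state=Q head=4 tape=_cccc[c]c   (Q,c)→(P,b,L)
state=P head=3 tape=_ccc[c]bc   (P,c)→(P,c,R)
state=P head=4 tape=_cccc[b]c   (P,b)→(Q,_,L)
state=Q head=3 tape=_ccc[c]_c   (Q,c)→(P,b,L)
state=P head=2 tape=_cc[c]b_c   (P,c)→(P,c,R)
state=P head=3 tape=_ccc[b]_c   (P,b)→(Q,_,L)
state=Q head=2 tape=_cc[c]__c   (Q,c)→(P,b,L)
state=P head=1 tape=_c[c]b__c   (P,c)→(P,c,R)
state=P head=2 tape=_cc[b]__c   (P,b)→(Q,_,L)
state=Q head=1 tape=_c[c]___c   (Q,c)→(P,b,L)
state=P head=0 tape=_[c]b___c   (P,c)→(P,c,R)
state=P head=1 tape=_c[b]___c   (P,b)→(Q,_,L)
state=Q head=0 tape=_[c]____c   (Q,c)→(P,b,L)
state=P head=-1 tape=[_]b____c   (P,_)→(Q,c,R)
state=Q head=0 tape=c[b]____c   (Q,b)→(T,_,R)
state=T head=1 tape=c_[_]___c   (T,_)→(S,c,R)
state=S head=2 tape=c_c[_]__c   (S,_)→(T,c,L)
state=T head=1 tape=c_[c]c__c
The non-blank tape span at halt is c_cc__c.

c_cc__c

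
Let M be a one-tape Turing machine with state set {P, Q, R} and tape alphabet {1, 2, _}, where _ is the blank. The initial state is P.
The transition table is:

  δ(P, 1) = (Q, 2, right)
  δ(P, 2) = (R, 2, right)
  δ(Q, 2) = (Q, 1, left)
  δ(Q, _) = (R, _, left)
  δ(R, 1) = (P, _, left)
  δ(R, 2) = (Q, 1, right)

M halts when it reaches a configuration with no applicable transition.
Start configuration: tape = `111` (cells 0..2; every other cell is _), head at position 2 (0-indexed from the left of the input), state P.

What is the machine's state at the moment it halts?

P

state=P head=2 tape=_11[1]_   (P,1)→(Q,2,right)
state=Q head=3 tape=_112[_]   (Q,_)→(R,_,left)
state=R head=2 tape=_11[2]_   (R,2)→(Q,1,right)
state=Q head=3 tape=_111[_]   (Q,_)→(R,_,left)
state=R head=2 tape=_11[1]_   (R,1)→(P,_,left)
state=P head=1 tape=_1[1]__   (P,1)→(Q,2,right)
state=Q head=2 tape=_12[_]_   (Q,_)→(R,_,left)
state=R head=1 tape=_1[2]__   (R,2)→(Q,1,right)
state=Q head=2 tape=_11[_]_   (Q,_)→(R,_,left)
state=R head=1 tape=_1[1]__   (R,1)→(P,_,left)
state=P head=0 tape=_[1]___   (P,1)→(Q,2,right)
state=Q head=1 tape=_2[_]__   (Q,_)→(R,_,left)
state=R head=0 tape=_[2]___   (R,2)→(Q,1,right)
state=Q head=1 tape=_1[_]__   (Q,_)→(R,_,left)
state=R head=0 tape=_[1]___   (R,1)→(P,_,left)
state=P head=-1 tape=[_]____
No transition is defined for (P, _); M halts in state P.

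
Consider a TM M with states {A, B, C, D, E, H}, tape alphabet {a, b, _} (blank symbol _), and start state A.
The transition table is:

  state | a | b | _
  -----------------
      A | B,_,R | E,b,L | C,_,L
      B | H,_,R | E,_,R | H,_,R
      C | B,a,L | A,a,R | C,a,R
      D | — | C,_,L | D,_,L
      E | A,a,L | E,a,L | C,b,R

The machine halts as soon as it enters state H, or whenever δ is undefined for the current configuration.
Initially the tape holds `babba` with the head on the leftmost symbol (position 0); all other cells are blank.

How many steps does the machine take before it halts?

state=A head=0 tape=_[b]abba   (A,b)→(E,b,L)
state=E head=-1 tape=[_]babba   (E,_)→(C,b,R)
state=C head=0 tape=b[b]abba   (C,b)→(A,a,R)
state=A head=1 tape=ba[a]bba   (A,a)→(B,_,R)
state=B head=2 tape=ba_[b]ba   (B,b)→(E,_,R)
state=E head=3 tape=ba__[b]a   (E,b)→(E,a,L)
state=E head=2 tape=ba_[_]aa   (E,_)→(C,b,R)
state=C head=3 tape=ba_b[a]a   (C,a)→(B,a,L)
state=B head=2 tape=ba_[b]aa   (B,b)→(E,_,R)
state=E head=3 tape=ba__[a]a   (E,a)→(A,a,L)
state=A head=2 tape=ba_[_]aa   (A,_)→(C,_,L)
state=C head=1 tape=ba[_]_aa   (C,_)→(C,a,R)
state=C head=2 tape=baa[_]aa   (C,_)→(C,a,R)
state=C head=3 tape=baaa[a]a   (C,a)→(B,a,L)
state=B head=2 tape=baa[a]aa   (B,a)→(H,_,R)
state=H head=3 tape=baa_[a]a
M halts after 15 transitions.

15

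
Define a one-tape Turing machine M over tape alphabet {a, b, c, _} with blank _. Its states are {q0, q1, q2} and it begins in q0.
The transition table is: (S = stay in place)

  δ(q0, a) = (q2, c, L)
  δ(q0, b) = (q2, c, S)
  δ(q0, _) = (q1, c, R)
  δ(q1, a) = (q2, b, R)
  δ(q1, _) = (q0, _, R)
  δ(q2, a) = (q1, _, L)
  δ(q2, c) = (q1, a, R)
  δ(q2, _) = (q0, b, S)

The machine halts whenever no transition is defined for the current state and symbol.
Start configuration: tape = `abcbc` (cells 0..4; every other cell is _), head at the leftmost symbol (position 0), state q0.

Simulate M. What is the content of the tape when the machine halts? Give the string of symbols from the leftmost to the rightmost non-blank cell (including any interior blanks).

acbcbc

q0 | _[a]bcbc   read a → write c, move L, go to q2
q2 | [_]cbcbc   read _ → write b, move S, go to q0
q0 | [b]cbcbc   read b → write c, move S, go to q2
q2 | [c]cbcbc   read c → write a, move R, go to q1
q1 | a[c]bcbc
The non-blank tape span at halt is acbcbc.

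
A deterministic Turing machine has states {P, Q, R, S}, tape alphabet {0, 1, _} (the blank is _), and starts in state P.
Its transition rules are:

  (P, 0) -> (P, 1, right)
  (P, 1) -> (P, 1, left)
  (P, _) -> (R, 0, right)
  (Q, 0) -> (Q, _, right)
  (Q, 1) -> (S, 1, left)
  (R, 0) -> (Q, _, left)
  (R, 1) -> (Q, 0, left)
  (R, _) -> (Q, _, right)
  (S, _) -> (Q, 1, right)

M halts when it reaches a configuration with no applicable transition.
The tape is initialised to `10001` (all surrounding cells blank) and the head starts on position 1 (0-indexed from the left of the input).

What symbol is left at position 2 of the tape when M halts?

P | _1[0]001   read 0 → write 1, move right, go to P
P | _11[0]01   read 0 → write 1, move right, go to P
P | _111[0]1   read 0 → write 1, move right, go to P
P | _1111[1]   read 1 → write 1, move left, go to P
P | _111[1]1   read 1 → write 1, move left, go to P
P | _11[1]11   read 1 → write 1, move left, go to P
P | _1[1]111   read 1 → write 1, move left, go to P
P | _[1]1111   read 1 → write 1, move left, go to P
P | [_]11111   read _ → write 0, move right, go to R
R | 0[1]1111   read 1 → write 0, move left, go to Q
Q | [0]01111   read 0 → write _, move right, go to Q
Q | _[0]1111   read 0 → write _, move right, go to Q
Q | __[1]111   read 1 → write 1, move left, go to S
S | _[_]1111   read _ → write 1, move right, go to Q
Q | _1[1]111   read 1 → write 1, move left, go to S
S | _[1]1111
Cell 2 holds 1 when M halts.

1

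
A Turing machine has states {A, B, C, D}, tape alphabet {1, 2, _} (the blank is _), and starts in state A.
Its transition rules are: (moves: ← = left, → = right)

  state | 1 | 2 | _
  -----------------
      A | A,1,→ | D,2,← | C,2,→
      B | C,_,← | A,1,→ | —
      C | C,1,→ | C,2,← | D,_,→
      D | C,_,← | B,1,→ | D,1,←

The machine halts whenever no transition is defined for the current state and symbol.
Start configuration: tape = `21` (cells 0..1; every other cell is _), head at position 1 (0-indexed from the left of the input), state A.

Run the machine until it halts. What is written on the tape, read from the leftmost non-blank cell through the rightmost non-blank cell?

1_111

state=A head=1 tape=_2[1]___   (A,1)→(A,1,→)
state=A head=2 tape=_21[_]__   (A,_)→(C,2,→)
state=C head=3 tape=_212[_]_   (C,_)→(D,_,→)
state=D head=4 tape=_212_[_]   (D,_)→(D,1,←)
state=D head=3 tape=_212[_]1   (D,_)→(D,1,←)
state=D head=2 tape=_21[2]11   (D,2)→(B,1,→)
state=B head=3 tape=_211[1]1   (B,1)→(C,_,←)
state=C head=2 tape=_21[1]_1   (C,1)→(C,1,→)
state=C head=3 tape=_211[_]1   (C,_)→(D,_,→)
state=D head=4 tape=_211_[1]   (D,1)→(C,_,←)
state=C head=3 tape=_211[_]_   (C,_)→(D,_,→)
state=D head=4 tape=_211_[_]   (D,_)→(D,1,←)
state=D head=3 tape=_211[_]1   (D,_)→(D,1,←)
state=D head=2 tape=_21[1]11   (D,1)→(C,_,←)
state=C head=1 tape=_2[1]_11   (C,1)→(C,1,→)
state=C head=2 tape=_21[_]11   (C,_)→(D,_,→)
state=D head=3 tape=_21_[1]1   (D,1)→(C,_,←)
state=C head=2 tape=_21[_]_1   (C,_)→(D,_,→)
state=D head=3 tape=_21_[_]1   (D,_)→(D,1,←)
state=D head=2 tape=_21[_]11   (D,_)→(D,1,←)
state=D head=1 tape=_2[1]111   (D,1)→(C,_,←)
state=C head=0 tape=_[2]_111   (C,2)→(C,2,←)
state=C head=-1 tape=[_]2_111   (C,_)→(D,_,→)
state=D head=0 tape=_[2]_111   (D,2)→(B,1,→)
state=B head=1 tape=_1[_]111
The non-blank tape span at halt is 1_111.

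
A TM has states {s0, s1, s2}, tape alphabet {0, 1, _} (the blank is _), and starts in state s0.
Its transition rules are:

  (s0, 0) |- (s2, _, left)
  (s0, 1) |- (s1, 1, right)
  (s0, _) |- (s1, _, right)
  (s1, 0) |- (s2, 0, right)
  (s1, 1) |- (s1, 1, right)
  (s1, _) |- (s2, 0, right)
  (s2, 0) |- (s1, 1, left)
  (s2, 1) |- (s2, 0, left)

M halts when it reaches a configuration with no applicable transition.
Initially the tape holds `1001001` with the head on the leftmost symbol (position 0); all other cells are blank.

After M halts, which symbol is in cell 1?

s0 | [1]001001_   read 1 → write 1, move right, go to s1
s1 | 1[0]01001_   read 0 → write 0, move right, go to s2
s2 | 10[0]1001_   read 0 → write 1, move left, go to s1
s1 | 1[0]11001_   read 0 → write 0, move right, go to s2
s2 | 10[1]1001_   read 1 → write 0, move left, go to s2
s2 | 1[0]01001_   read 0 → write 1, move left, go to s1
s1 | [1]101001_   read 1 → write 1, move right, go to s1
s1 | 1[1]01001_   read 1 → write 1, move right, go to s1
s1 | 11[0]1001_   read 0 → write 0, move right, go to s2
s2 | 110[1]001_   read 1 → write 0, move left, go to s2
s2 | 11[0]0001_   read 0 → write 1, move left, go to s1
s1 | 1[1]10001_   read 1 → write 1, move right, go to s1
s1 | 11[1]0001_   read 1 → write 1, move right, go to s1
s1 | 111[0]001_   read 0 → write 0, move right, go to s2
s2 | 1110[0]01_   read 0 → write 1, move left, go to s1
s1 | 111[0]101_   read 0 → write 0, move right, go to s2
s2 | 1110[1]01_   read 1 → write 0, move left, go to s2
s2 | 111[0]001_   read 0 → write 1, move left, go to s1
s1 | 11[1]1001_   read 1 → write 1, move right, go to s1
s1 | 111[1]001_   read 1 → write 1, move right, go to s1
s1 | 1111[0]01_   read 0 → write 0, move right, go to s2
s2 | 11110[0]1_   read 0 → write 1, move left, go to s1
s1 | 1111[0]11_   read 0 → write 0, move right, go to s2
s2 | 11110[1]1_   read 1 → write 0, move left, go to s2
s2 | 1111[0]01_   read 0 → write 1, move left, go to s1
s1 | 111[1]101_   read 1 → write 1, move right, go to s1
s1 | 1111[1]01_   read 1 → write 1, move right, go to s1
s1 | 11111[0]1_   read 0 → write 0, move right, go to s2
s2 | 111110[1]_   read 1 → write 0, move left, go to s2
s2 | 11111[0]0_   read 0 → write 1, move left, go to s1
s1 | 1111[1]10_   read 1 → write 1, move right, go to s1
s1 | 11111[1]0_   read 1 → write 1, move right, go to s1
s1 | 111111[0]_   read 0 → write 0, move right, go to s2
s2 | 1111110[_]
Cell 1 holds 1 when M halts.

1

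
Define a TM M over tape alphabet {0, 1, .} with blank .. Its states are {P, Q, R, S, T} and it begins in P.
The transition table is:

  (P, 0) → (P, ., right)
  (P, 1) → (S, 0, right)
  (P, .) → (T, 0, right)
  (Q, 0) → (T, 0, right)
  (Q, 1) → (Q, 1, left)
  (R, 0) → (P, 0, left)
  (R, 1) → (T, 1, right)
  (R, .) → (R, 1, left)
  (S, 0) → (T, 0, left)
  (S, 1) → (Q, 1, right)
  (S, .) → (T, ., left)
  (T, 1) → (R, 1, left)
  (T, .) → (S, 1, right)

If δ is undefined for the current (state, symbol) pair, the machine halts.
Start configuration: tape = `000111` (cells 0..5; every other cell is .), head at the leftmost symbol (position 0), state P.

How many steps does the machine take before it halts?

11

P | [0]00111   read 0 → write ., move right, go to P
P | .[0]0111   read 0 → write ., move right, go to P
P | ..[0]111   read 0 → write ., move right, go to P
P | ...[1]11   read 1 → write 0, move right, go to S
S | ...0[1]1   read 1 → write 1, move right, go to Q
Q | ...01[1]   read 1 → write 1, move left, go to Q
Q | ...0[1]1   read 1 → write 1, move left, go to Q
Q | ...[0]11   read 0 → write 0, move right, go to T
T | ...0[1]1   read 1 → write 1, move left, go to R
R | ...[0]11   read 0 → write 0, move left, go to P
P | ..[.]011   read . → write 0, move right, go to T
T | ..0[0]11
M halts after 11 transitions.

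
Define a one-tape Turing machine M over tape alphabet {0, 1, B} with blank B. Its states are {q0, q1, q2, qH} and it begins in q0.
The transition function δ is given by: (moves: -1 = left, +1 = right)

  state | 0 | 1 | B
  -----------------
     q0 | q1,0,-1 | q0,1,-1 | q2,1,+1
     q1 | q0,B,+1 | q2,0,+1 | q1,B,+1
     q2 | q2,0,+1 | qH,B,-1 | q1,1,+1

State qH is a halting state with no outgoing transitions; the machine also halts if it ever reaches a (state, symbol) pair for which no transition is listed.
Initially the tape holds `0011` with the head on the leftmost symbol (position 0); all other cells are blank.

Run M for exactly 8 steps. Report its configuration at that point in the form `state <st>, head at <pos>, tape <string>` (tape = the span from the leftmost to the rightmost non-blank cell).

state q2, head at 2, tape 111

state=q0 head=0 tape=B[0]011   (q0,0)→(q1,0,-1)
state=q1 head=-1 tape=[B]0011   (q1,B)→(q1,B,+1)
state=q1 head=0 tape=B[0]011   (q1,0)→(q0,B,+1)
state=q0 head=1 tape=BB[0]11   (q0,0)→(q1,0,-1)
state=q1 head=0 tape=B[B]011   (q1,B)→(q1,B,+1)
state=q1 head=1 tape=BB[0]11   (q1,0)→(q0,B,+1)
state=q0 head=2 tape=BBB[1]1   (q0,1)→(q0,1,-1)
state=q0 head=1 tape=BB[B]11   (q0,B)→(q2,1,+1)
state=q2 head=2 tape=BB1[1]1
After 8 steps: state q2, head at 2, tape 111.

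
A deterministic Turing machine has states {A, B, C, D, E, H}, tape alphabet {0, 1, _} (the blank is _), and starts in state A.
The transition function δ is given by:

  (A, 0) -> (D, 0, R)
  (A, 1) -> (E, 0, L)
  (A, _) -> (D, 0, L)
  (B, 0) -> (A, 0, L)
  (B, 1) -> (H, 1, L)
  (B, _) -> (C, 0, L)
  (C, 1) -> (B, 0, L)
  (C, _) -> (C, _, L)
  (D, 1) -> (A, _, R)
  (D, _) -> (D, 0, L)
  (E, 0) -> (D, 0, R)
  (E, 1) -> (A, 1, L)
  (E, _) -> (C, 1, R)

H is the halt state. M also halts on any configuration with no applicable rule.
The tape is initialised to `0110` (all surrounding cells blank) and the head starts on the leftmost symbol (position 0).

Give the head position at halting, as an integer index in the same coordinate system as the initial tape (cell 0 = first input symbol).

A | [0]110   read 0 → write 0, move R, go to D
D | 0[1]10   read 1 → write _, move R, go to A
A | 0_[1]0   read 1 → write 0, move L, go to E
E | 0[_]00   read _ → write 1, move R, go to C
C | 01[0]0
At halt the head is at cell 2.

2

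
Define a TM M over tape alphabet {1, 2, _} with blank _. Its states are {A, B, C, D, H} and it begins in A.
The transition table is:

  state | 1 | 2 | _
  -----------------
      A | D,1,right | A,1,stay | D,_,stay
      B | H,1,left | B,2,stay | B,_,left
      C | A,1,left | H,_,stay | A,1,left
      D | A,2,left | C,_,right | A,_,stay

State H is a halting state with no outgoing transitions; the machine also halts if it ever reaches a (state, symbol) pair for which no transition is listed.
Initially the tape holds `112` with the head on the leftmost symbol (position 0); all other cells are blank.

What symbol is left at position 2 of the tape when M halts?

_

A | [1]12   read 1 → write 1, move right, go to D
D | 1[1]2   read 1 → write 2, move left, go to A
A | [1]22   read 1 → write 1, move right, go to D
D | 1[2]2   read 2 → write _, move right, go to C
C | 1_[2]   read 2 → write _, move stay, go to H
H | 1_[_]
Cell 2 holds _ when M halts.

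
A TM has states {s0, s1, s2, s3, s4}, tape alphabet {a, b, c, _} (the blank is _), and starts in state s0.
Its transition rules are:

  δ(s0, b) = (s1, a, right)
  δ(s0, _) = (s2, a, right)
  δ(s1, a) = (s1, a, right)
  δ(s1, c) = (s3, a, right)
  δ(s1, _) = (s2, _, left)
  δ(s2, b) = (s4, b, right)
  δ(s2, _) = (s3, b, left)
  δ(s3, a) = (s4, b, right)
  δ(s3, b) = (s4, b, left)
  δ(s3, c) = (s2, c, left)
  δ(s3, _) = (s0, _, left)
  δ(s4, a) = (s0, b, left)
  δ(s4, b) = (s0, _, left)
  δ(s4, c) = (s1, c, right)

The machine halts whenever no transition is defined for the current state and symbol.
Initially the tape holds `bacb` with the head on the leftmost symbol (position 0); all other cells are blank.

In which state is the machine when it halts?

s0 | [b]acb   read b → write a, move right, go to s1
s1 | a[a]cb   read a → write a, move right, go to s1
s1 | aa[c]b   read c → write a, move right, go to s3
s3 | aaa[b]   read b → write b, move left, go to s4
s4 | aa[a]b   read a → write b, move left, go to s0
s0 | a[a]bb
No transition is defined for (s0, a); M halts in state s0.

s0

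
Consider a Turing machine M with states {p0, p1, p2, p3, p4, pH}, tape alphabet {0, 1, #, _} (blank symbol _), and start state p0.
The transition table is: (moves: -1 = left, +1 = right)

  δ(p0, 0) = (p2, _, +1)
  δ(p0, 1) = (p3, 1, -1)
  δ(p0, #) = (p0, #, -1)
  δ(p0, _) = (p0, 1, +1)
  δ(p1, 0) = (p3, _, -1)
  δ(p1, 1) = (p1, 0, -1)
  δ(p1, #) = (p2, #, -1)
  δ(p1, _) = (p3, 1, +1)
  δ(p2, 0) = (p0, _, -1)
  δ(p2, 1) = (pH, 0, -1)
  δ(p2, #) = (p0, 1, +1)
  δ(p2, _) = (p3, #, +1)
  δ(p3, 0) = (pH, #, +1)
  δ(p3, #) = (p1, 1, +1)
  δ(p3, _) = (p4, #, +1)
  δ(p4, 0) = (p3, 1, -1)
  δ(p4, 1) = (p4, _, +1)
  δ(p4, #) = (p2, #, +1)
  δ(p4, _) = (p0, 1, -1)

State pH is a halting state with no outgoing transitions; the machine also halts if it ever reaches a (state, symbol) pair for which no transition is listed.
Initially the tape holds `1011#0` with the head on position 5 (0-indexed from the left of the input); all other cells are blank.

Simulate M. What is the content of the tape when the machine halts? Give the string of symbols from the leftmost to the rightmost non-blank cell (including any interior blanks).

p0 | 1011#[0]___   read 0 → write _, move +1, go to p2
p2 | 1011#_[_]__   read _ → write #, move +1, go to p3
p3 | 1011#_#[_]_   read _ → write #, move +1, go to p4
p4 | 1011#_##[_]   read _ → write 1, move -1, go to p0
p0 | 1011#_#[#]1   read # → write #, move -1, go to p0
p0 | 1011#_[#]#1   read # → write #, move -1, go to p0
p0 | 1011#[_]##1   read _ → write 1, move +1, go to p0
p0 | 1011#1[#]#1   read # → write #, move -1, go to p0
p0 | 1011#[1]##1   read 1 → write 1, move -1, go to p3
p3 | 1011[#]1##1   read # → write 1, move +1, go to p1
p1 | 10111[1]##1   read 1 → write 0, move -1, go to p1
p1 | 1011[1]0##1   read 1 → write 0, move -1, go to p1
p1 | 101[1]00##1   read 1 → write 0, move -1, go to p1
p1 | 10[1]000##1   read 1 → write 0, move -1, go to p1
p1 | 1[0]0000##1   read 0 → write _, move -1, go to p3
p3 | [1]_0000##1
The non-blank tape span at halt is 1_0000##1.

1_0000##1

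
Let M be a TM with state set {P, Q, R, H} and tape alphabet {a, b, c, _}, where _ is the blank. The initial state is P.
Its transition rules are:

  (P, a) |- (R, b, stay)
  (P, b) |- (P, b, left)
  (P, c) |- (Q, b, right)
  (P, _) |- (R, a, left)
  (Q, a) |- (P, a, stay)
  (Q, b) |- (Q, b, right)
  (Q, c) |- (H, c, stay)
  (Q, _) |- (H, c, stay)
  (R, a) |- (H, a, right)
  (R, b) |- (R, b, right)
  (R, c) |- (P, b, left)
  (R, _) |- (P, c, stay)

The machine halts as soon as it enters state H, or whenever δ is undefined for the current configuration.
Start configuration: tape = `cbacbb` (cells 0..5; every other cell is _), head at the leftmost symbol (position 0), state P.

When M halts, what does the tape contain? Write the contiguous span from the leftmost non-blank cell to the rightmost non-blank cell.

bbbbbbbbbc

P | __[c]bacbb__   read c → write b, move right, go to Q
Q | __b[b]acbb__   read b → write b, move right, go to Q
Q | __bb[a]cbb__   read a → write a, move stay, go to P
P | __bb[a]cbb__   read a → write b, move stay, go to R
R | __bb[b]cbb__   read b → write b, move right, go to R
R | __bbb[c]bb__   read c → write b, move left, go to P
P | __bb[b]bbb__   read b → write b, move left, go to P
P | __b[b]bbbb__   read b → write b, move left, go to P
P | __[b]bbbbb__   read b → write b, move left, go to P
P | _[_]bbbbbb__   read _ → write a, move left, go to R
R | [_]abbbbbb__   read _ → write c, move stay, go to P
P | [c]abbbbbb__   read c → write b, move right, go to Q
Q | b[a]bbbbbb__   read a → write a, move stay, go to P
P | b[a]bbbbbb__   read a → write b, move stay, go to R
R | b[b]bbbbbb__   read b → write b, move right, go to R
R | bb[b]bbbbb__   read b → write b, move right, go to R
R | bbb[b]bbbb__   read b → write b, move right, go to R
R | bbbb[b]bbb__   read b → write b, move right, go to R
R | bbbbb[b]bb__   read b → write b, move right, go to R
R | bbbbbb[b]b__   read b → write b, move right, go to R
R | bbbbbbb[b]__   read b → write b, move right, go to R
R | bbbbbbbb[_]_   read _ → write c, move stay, go to P
P | bbbbbbbb[c]_   read c → write b, move right, go to Q
Q | bbbbbbbbb[_]   read _ → write c, move stay, go to H
H | bbbbbbbbb[c]
The non-blank tape span at halt is bbbbbbbbbc.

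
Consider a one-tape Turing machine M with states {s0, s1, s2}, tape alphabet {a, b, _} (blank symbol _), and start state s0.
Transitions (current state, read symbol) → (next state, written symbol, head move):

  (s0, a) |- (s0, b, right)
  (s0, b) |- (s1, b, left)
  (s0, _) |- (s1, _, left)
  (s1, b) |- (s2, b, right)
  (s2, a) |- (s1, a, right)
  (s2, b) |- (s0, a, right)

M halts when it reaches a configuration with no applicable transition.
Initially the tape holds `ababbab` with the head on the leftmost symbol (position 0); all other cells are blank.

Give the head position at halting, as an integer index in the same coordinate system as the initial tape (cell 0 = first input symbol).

3

state=s0 head=0 tape=[a]babbab   (s0,a)→(s0,b,right)
state=s0 head=1 tape=b[b]abbab   (s0,b)→(s1,b,left)
state=s1 head=0 tape=[b]babbab   (s1,b)→(s2,b,right)
state=s2 head=1 tape=b[b]abbab   (s2,b)→(s0,a,right)
state=s0 head=2 tape=ba[a]bbab   (s0,a)→(s0,b,right)
state=s0 head=3 tape=bab[b]bab   (s0,b)→(s1,b,left)
state=s1 head=2 tape=ba[b]bbab   (s1,b)→(s2,b,right)
state=s2 head=3 tape=bab[b]bab   (s2,b)→(s0,a,right)
state=s0 head=4 tape=baba[b]ab   (s0,b)→(s1,b,left)
state=s1 head=3 tape=bab[a]bab
At halt the head is at cell 3.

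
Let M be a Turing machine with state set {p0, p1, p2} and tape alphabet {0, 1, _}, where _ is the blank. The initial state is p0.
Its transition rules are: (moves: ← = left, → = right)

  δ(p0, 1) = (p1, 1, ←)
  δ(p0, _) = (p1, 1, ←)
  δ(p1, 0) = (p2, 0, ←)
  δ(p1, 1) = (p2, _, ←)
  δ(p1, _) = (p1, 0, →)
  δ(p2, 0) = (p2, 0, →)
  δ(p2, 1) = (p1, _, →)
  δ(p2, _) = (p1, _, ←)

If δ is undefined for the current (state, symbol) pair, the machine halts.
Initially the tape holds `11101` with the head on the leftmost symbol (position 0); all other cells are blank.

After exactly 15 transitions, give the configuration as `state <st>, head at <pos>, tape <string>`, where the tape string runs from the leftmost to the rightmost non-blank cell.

state=p0 head=0 tape=___[1]1101   (p0,1)→(p1,1,←)
state=p1 head=-1 tape=__[_]11101   (p1,_)→(p1,0,→)
state=p1 head=0 tape=__0[1]1101   (p1,1)→(p2,_,←)
state=p2 head=-1 tape=__[0]_1101   (p2,0)→(p2,0,→)
state=p2 head=0 tape=__0[_]1101   (p2,_)→(p1,_,←)
state=p1 head=-1 tape=__[0]_1101   (p1,0)→(p2,0,←)
state=p2 head=-2 tape=_[_]0_1101   (p2,_)→(p1,_,←)
state=p1 head=-3 tape=[_]_0_1101   (p1,_)→(p1,0,→)
state=p1 head=-2 tape=0[_]0_1101   (p1,_)→(p1,0,→)
state=p1 head=-1 tape=00[0]_1101   (p1,0)→(p2,0,←)
state=p2 head=-2 tape=0[0]0_1101   (p2,0)→(p2,0,→)
state=p2 head=-1 tape=00[0]_1101   (p2,0)→(p2,0,→)
state=p2 head=0 tape=000[_]1101   (p2,_)→(p1,_,←)
state=p1 head=-1 tape=00[0]_1101   (p1,0)→(p2,0,←)
state=p2 head=-2 tape=0[0]0_1101   (p2,0)→(p2,0,→)
state=p2 head=-1 tape=00[0]_1101
After 15 steps: state p2, head at -1, tape 000_1101.

state p2, head at -1, tape 000_1101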